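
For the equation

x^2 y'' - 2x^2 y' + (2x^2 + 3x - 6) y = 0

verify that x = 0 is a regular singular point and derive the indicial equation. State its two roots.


Divide by x^2 to reach normal form y'' + P_1(x) y' + P_2(x) y = 0 with P_1(x) = -2 and P_2(x) = 2 + 3/x - 6/x^2.
x = 0 is a singular point because the y-coefficient 2 + 3/x - 6/x^2 has a pole at x = 0.
It is a regular singular point because x P_1(x) = p(x) = -2x and x^2 P_2(x) = q(x) = 2x^2 + 3x - 6 are polynomials, hence analytic at x = 0.
p(0) = 0,  q(0) = -6.
Indicial equation: r(r-1) + p(0) r + q(0) = 0, i.e. r^2 + (p(0) - 1) r + q(0) = 0, i.e. r^2 - 1 r - 6 = 0.
Discriminant: (-1)^2 - 4(-6) = 25, so r = (1 ± 5)/2.
Solving: r_1 = 3, r_2 = -2.

indicial: r^2 - 1 r - 6 = 0; roots r_1 = 3, r_2 = -2


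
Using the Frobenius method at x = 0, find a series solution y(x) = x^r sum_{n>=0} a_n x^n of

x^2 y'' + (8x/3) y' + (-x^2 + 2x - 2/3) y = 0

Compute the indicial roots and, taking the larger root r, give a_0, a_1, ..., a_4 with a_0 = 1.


Write in Frobenius form y'' + (p(x)/x) y' + (q(x)/x^2) y = 0:
  p(x) = 8/3,  q(x) = -x^2 + 2x - 2/3.
Indicial equation: r(r-1) + (8/3) r + (-2/3) = 0 -> roots r_1 = 1/3, r_2 = -2.
Take r = r_1 = 1/3. Let y(x) = x^r sum_{n>=0} a_n x^n with a_0 = 1.
Substitute y = x^r sum a_n x^n and match x^{r+n}. The recurrence is
  D(n) a_n + 2 a_{n-1} - 1 a_{n-2} = 0,  where D(n) = (r+n)(r+n-1) + (8/3)(r+n) + (-2/3).
  a_n = [-2 a_{n-1} + 1 a_{n-2}] / D(n).
Since the indicial polynomial factors as (r - r_1)(r - r_2), D(n) = (r_1 + n - r_1)(r_1 + n - r_2) = n(n + 7/3).
Evaluating step by step (a_0 = 1):
  n = 1: D(1) = 1(1 + 7/3) = 10/3; numerator = -2(1) = -2; a_1 = (-2)/(10/3) = -3/5
  n = 2: D(2) = 2(2 + 7/3) = 26/3; numerator = -2(-3/5) + 1(1) = 11/5; a_2 = (11/5)/(26/3) = 33/130
  n = 3: D(3) = 3(3 + 7/3) = 16; numerator = -2(33/130) + 1(-3/5) = -72/65; a_3 = (-72/65)/(16) = -9/130
  n = 4: D(4) = 4(4 + 7/3) = 76/3; numerator = -2(-9/130) + 1(33/130) = 51/130; a_4 = (51/130)/(76/3) = 153/9880

r = 1/3; a_0 = 1; a_1 = -3/5; a_2 = 33/130; a_3 = -9/130; a_4 = 153/9880


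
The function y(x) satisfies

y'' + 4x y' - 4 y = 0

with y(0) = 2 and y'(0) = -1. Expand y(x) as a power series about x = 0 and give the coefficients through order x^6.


Ansatz: y(x) = sum_{n>=0} a_n x^n, so y'(x) = sum_{n>=1} n a_n x^(n-1) and y''(x) = sum_{n>=2} n(n-1) a_n x^(n-2).
Substitute into P(x) y'' + Q(x) y' + R(x) y = 0 with P(x) = 1, Q(x) = 4x, R(x) = -4, and match powers of x.
Initial conditions: a_0 = 2, a_1 = -1.
Setting the coefficient of each power of x to zero and solving order by order (substituting the coefficients already found):
  x^0: 2 a_2 - 4 a_0 = 0  ->  2 a_2 = 4 a_0 = 8  ->  a_2 = 4
  x^1: 6 a_3 = 0  ->  a_3 = 0
  x^2: 12 a_4 + 4 a_2 = 0  ->  12 a_4 = -4 a_2 = -16  ->  a_4 = -4/3
  x^3: 20 a_5 + 8 a_3 = 0  ->  20 a_5 = -8 a_3 = 0  ->  a_5 = 0
  x^4: 30 a_6 + 12 a_4 = 0  ->  30 a_6 = -12 a_4 = 16  ->  a_6 = 8/15
Truncated series: y(x) = 2 - x + 4 x^2 - (4/3) x^4 + (8/15) x^6 + O(x^7).

a_0 = 2; a_1 = -1; a_2 = 4; a_3 = 0; a_4 = -4/3; a_5 = 0; a_6 = 8/15


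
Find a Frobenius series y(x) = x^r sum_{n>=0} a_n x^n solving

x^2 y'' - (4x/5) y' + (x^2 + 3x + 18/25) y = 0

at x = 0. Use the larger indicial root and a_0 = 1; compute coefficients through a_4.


Write in Frobenius form y'' + (p(x)/x) y' + (q(x)/x^2) y = 0:
  p(x) = -4/5,  q(x) = x^2 + 3x + 18/25.
Indicial equation: r(r-1) + (-4/5) r + (18/25) = 0 -> roots r_1 = 6/5, r_2 = 3/5.
Take r = r_1 = 6/5. Let y(x) = x^r sum_{n>=0} a_n x^n with a_0 = 1.
Substitute y = x^r sum a_n x^n and match x^{r+n}. The recurrence is
  D(n) a_n + 3 a_{n-1} + 1 a_{n-2} = 0,  where D(n) = (r+n)(r+n-1) + (-4/5)(r+n) + (18/25).
  a_n = [-3 a_{n-1} - 1 a_{n-2}] / D(n).
Since the indicial polynomial factors as (r - r_1)(r - r_2), D(n) = (r_1 + n - r_1)(r_1 + n - r_2) = n(n + 3/5).
Evaluating step by step (a_0 = 1):
  n = 1: D(1) = 1(1 + 3/5) = 8/5; numerator = -3(1) = -3; a_1 = (-3)/(8/5) = -15/8
  n = 2: D(2) = 2(2 + 3/5) = 26/5; numerator = -3(-15/8) - 1(1) = 37/8; a_2 = (37/8)/(26/5) = 185/208
  n = 3: D(3) = 3(3 + 3/5) = 54/5; numerator = -3(185/208) - 1(-15/8) = -165/208; a_3 = (-165/208)/(54/5) = -275/3744
  n = 4: D(4) = 4(4 + 3/5) = 92/5; numerator = -3(-275/3744) - 1(185/208) = -835/1248; a_4 = (-835/1248)/(92/5) = -4175/114816

r = 6/5; a_0 = 1; a_1 = -15/8; a_2 = 185/208; a_3 = -275/3744; a_4 = -4175/114816


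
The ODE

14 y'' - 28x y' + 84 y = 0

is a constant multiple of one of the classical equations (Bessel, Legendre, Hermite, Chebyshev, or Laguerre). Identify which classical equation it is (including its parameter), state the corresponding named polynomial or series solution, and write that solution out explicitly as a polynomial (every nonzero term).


All three coefficients share the factor 14; dividing through by 14 gives  y'' - 2x y' + 6 y = 0.
This matches the Hermite equation y'' - 2x y' + 2n y = 0 with 2n = 6, so n = 3; the polynomial solution is H_3(x).
With y = sum_k a_k x^k, matching x^k gives (k+2)(k+1) a_{k+2} = 2(k - n) a_k = 2(k - 3) a_k. The right side vanishes at k = 3, so the series with the parity of 3 terminates at degree 3.
Standard normalization: leading coefficient of H_n is 2^n, so a_3 = 2^3 = 8. Work downward with a_k = (k+1)(k+2) a_{k+2} / (2(k - n)):
  a_1 = (2)(3)(8) / (2(1 - 3)) = 48/(-4) = -12
Hence H_3(x) = 8 x^3 - 12 x.

H_3(x); series = 8 x^3 - 12 x


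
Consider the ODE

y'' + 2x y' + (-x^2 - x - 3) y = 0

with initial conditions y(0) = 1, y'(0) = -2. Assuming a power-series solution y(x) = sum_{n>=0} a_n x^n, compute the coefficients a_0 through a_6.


Ansatz: y(x) = sum_{n>=0} a_n x^n, so y'(x) = sum_{n>=1} n a_n x^(n-1) and y''(x) = sum_{n>=2} n(n-1) a_n x^(n-2).
Substitute into P(x) y'' + Q(x) y' + R(x) y = 0 with P(x) = 1, Q(x) = 2x, R(x) = -x^2 - x - 3, and match powers of x.
Initial conditions: a_0 = 1, a_1 = -2.
Setting the coefficient of each power of x to zero and solving order by order (substituting the coefficients already found):
  x^0: 2 a_2 - 3 a_0 = 0  ->  2 a_2 = 3 a_0 = 3  ->  a_2 = 3/2
  x^1: 6 a_3 - a_1 - a_0 = 0  ->  6 a_3 = a_1 + a_0 = -1  ->  a_3 = -1/6
  x^2: 12 a_4 + a_2 - a_1 - a_0 = 0  ->  12 a_4 = -a_2 + a_1 + a_0 = -5/2  ->  a_4 = -5/24
  x^3: 20 a_5 + 3 a_3 - a_2 - a_1 = 0  ->  20 a_5 = -3 a_3 + a_2 + a_1 = 0  ->  a_5 = 0
  x^4: 30 a_6 + 5 a_4 - a_3 - a_2 = 0  ->  30 a_6 = -5 a_4 + a_3 + a_2 = 19/8  ->  a_6 = 19/240
Truncated series: y(x) = 1 - 2 x + (3/2) x^2 - (1/6) x^3 - (5/24) x^4 + (19/240) x^6 + O(x^7).

a_0 = 1; a_1 = -2; a_2 = 3/2; a_3 = -1/6; a_4 = -5/24; a_5 = 0; a_6 = 19/240


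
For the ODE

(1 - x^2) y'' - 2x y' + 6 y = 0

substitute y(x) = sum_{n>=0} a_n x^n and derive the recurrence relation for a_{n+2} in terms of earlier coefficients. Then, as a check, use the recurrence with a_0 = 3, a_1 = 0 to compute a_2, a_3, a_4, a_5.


Substitute y = sum_n a_n x^n.
(1 - 1 x^2) y'' contributes (n+2)(n+1) a_{n+2} - n(n-1) a_n at x^n.
-2 x y'(x) contributes -2 n a_n at x^n.
6 y(x) contributes 6 a_n at x^n.
Matching x^n: (n+2)(n+1) a_{n+2} + (-n(n-1) - 2 n + 6) a_n = 0.
Thus a_{n+2} = (n(n-1) + 2 n - 6) / ((n+1)(n+2)) * a_n.

Check with a_0 = 3, a_1 = 0 (apply the recurrence for n = 0, 1, 2, 3): a_0 = 3, a_1 = 0, a_2 = -9, a_3 = 0, a_4 = 0, a_5 = 0.

a_(n+2) = (n(n-1) + 2 n - 6) / ((n+1)(n+2)) * a_n; check: a_0 = 3, a_1 = 0, a_2 = -9, a_3 = 0, a_4 = 0, a_5 = 0


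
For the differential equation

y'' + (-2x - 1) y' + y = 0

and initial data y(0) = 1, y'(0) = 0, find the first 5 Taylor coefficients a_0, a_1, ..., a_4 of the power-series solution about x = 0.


Ansatz: y(x) = sum_{n>=0} a_n x^n, so y'(x) = sum_{n>=1} n a_n x^(n-1) and y''(x) = sum_{n>=2} n(n-1) a_n x^(n-2).
Substitute into P(x) y'' + Q(x) y' + R(x) y = 0 with P(x) = 1, Q(x) = -2x - 1, R(x) = 1, and match powers of x.
Initial conditions: a_0 = 1, a_1 = 0.
Setting the coefficient of each power of x to zero and solving order by order (substituting the coefficients already found):
  x^0: 2 a_2 - a_1 + a_0 = 0  ->  2 a_2 = a_1 - a_0 = -1  ->  a_2 = -1/2
  x^1: 6 a_3 - 2 a_2 - a_1 = 0  ->  6 a_3 = 2 a_2 + a_1 = -1  ->  a_3 = -1/6
  x^2: 12 a_4 - 3 a_3 - 3 a_2 = 0  ->  12 a_4 = 3 a_3 + 3 a_2 = -2  ->  a_4 = -1/6
Truncated series: y(x) = 1 - (1/2) x^2 - (1/6) x^3 - (1/6) x^4 + O(x^5).

a_0 = 1; a_1 = 0; a_2 = -1/2; a_3 = -1/6; a_4 = -1/6


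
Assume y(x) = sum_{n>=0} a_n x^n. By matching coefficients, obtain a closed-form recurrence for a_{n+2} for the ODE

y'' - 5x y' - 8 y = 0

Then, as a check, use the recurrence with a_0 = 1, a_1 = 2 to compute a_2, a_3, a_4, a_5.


Substitute y = sum_n a_n x^n.
y''(x) has coefficient (n+2)(n+1) a_{n+2} at x^n;
-5 x y'(x) has coefficient -5 n a_n at x^n (shift);
-8 y(x) has coefficient -8 a_n at x^n.
Matching x^n: (n+2)(n+1) a_{n+2} + (-5n - 8) a_n = 0.
Thus a_{n+2} = (5n + 8) / ((n+1)(n+2)) * a_n.

Check with a_0 = 1, a_1 = 2 (apply the recurrence for n = 0, 1, 2, 3): a_0 = 1, a_1 = 2, a_2 = 4, a_3 = 13/3, a_4 = 6, a_5 = 299/60.

a_(n+2) = (5n + 8) / ((n+1)(n+2)) * a_n; check: a_0 = 1, a_1 = 2, a_2 = 4, a_3 = 13/3, a_4 = 6, a_5 = 299/60


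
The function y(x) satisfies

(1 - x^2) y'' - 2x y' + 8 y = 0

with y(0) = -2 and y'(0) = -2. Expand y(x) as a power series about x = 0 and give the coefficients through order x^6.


Ansatz: y(x) = sum_{n>=0} a_n x^n, so y'(x) = sum_{n>=1} n a_n x^(n-1) and y''(x) = sum_{n>=2} n(n-1) a_n x^(n-2).
Substitute into P(x) y'' + Q(x) y' + R(x) y = 0 with P(x) = 1 - x^2, Q(x) = -2x, R(x) = 8, and match powers of x.
Initial conditions: a_0 = -2, a_1 = -2.
Setting the coefficient of each power of x to zero and solving order by order (substituting the coefficients already found):
  x^0: 2 a_2 + 8 a_0 = 0  ->  2 a_2 = -8 a_0 = 16  ->  a_2 = 8
  x^1: 6 a_3 + 6 a_1 = 0  ->  6 a_3 = -6 a_1 = 12  ->  a_3 = 2
  x^2: 12 a_4 + 2 a_2 = 0  ->  12 a_4 = -2 a_2 = -16  ->  a_4 = -4/3
  x^3: 20 a_5 - 4 a_3 = 0  ->  20 a_5 = 4 a_3 = 8  ->  a_5 = 2/5
  x^4: 30 a_6 - 12 a_4 = 0  ->  30 a_6 = 12 a_4 = -16  ->  a_6 = -8/15
Truncated series: y(x) = -2 - 2 x + 8 x^2 + 2 x^3 - (4/3) x^4 + (2/5) x^5 - (8/15) x^6 + O(x^7).

a_0 = -2; a_1 = -2; a_2 = 8; a_3 = 2; a_4 = -4/3; a_5 = 2/5; a_6 = -8/15


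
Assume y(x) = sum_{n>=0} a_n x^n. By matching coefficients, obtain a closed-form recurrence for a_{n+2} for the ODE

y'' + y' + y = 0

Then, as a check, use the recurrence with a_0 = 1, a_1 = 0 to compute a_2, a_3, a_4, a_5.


Substitute y = sum_n a_n x^n.
y''(x) has coefficient (n+2)(n+1) a_{n+2} at x^n;
y'(x) has coefficient (n+1) a_{n+1} at x^n;
y(x) has coefficient 1 a_n at x^n.
Matching x^n: (n+2)(n+1) a_{n+2} + (n+1) a_{n+1} + 1 a_n = 0.
Thus a_{n+2} = [-(n+1) a_{n+1} - 1 a_n] / ((n+1)(n+2)).

Check with a_0 = 1, a_1 = 0 (apply the recurrence for n = 0, 1, 2, 3): a_0 = 1, a_1 = 0, a_2 = -1/2, a_3 = 1/6, a_4 = 0, a_5 = -1/120.

a_(n+2) = [-(n+1) a_(n+1) - 1 a_n] / ((n+1)(n+2)); check: a_0 = 1, a_1 = 0, a_2 = -1/2, a_3 = 1/6, a_4 = 0, a_5 = -1/120


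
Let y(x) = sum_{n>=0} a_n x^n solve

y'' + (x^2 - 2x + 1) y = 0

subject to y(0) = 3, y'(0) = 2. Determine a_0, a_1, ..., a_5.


Ansatz: y(x) = sum_{n>=0} a_n x^n, so y'(x) = sum_{n>=1} n a_n x^(n-1) and y''(x) = sum_{n>=2} n(n-1) a_n x^(n-2).
Substitute into P(x) y'' + Q(x) y' + R(x) y = 0 with P(x) = 1, Q(x) = 0, R(x) = x^2 - 2x + 1, and match powers of x.
Initial conditions: a_0 = 3, a_1 = 2.
Setting the coefficient of each power of x to zero and solving order by order (substituting the coefficients already found):
  x^0: 2 a_2 + a_0 = 0  ->  2 a_2 = -a_0 = -3  ->  a_2 = -3/2
  x^1: 6 a_3 + a_1 - 2 a_0 = 0  ->  6 a_3 = -a_1 + 2 a_0 = 4  ->  a_3 = 2/3
  x^2: 12 a_4 + a_2 - 2 a_1 + a_0 = 0  ->  12 a_4 = -a_2 + 2 a_1 - a_0 = 5/2  ->  a_4 = 5/24
  x^3: 20 a_5 + a_3 - 2 a_2 + a_1 = 0  ->  20 a_5 = -a_3 + 2 a_2 - a_1 = -17/3  ->  a_5 = -17/60
Truncated series: y(x) = 3 + 2 x - (3/2) x^2 + (2/3) x^3 + (5/24) x^4 - (17/60) x^5 + O(x^6).

a_0 = 3; a_1 = 2; a_2 = -3/2; a_3 = 2/3; a_4 = 5/24; a_5 = -17/60


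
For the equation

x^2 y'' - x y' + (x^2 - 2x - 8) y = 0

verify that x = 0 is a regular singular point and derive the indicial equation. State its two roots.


Divide by x^2 to reach normal form y'' + P_1(x) y' + P_2(x) y = 0 with P_1(x) = -1/x and P_2(x) = 1 - 2/x - 8/x^2.
x = 0 is a singular point because the y'-coefficient -1/x has a pole at x = 0 and the y-coefficient 1 - 2/x - 8/x^2 has a pole at x = 0.
It is a regular singular point because x P_1(x) = p(x) = -1 and x^2 P_2(x) = q(x) = x^2 - 2x - 8 are polynomials, hence analytic at x = 0.
p(0) = -1,  q(0) = -8.
Indicial equation: r(r-1) + p(0) r + q(0) = 0, i.e. r^2 + (p(0) - 1) r + q(0) = 0, i.e. r^2 - 2 r - 8 = 0.
Discriminant: (-2)^2 - 4(-8) = 36, so r = (2 ± 6)/2.
Solving: r_1 = 4, r_2 = -2.

indicial: r^2 - 2 r - 8 = 0; roots r_1 = 4, r_2 = -2


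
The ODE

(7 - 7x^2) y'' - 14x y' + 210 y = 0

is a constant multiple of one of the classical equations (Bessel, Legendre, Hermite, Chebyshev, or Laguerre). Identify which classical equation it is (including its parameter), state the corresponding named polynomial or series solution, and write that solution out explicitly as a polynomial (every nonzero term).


All three coefficients share the factor 7; dividing through by 7 gives  (1 - x^2) y'' - 2x y' + 30 y = 0.
This matches the Legendre equation (1 - x^2) y'' - 2x y' + n(n+1) y = 0 (note the -2x y' term) with n(n+1) = 30, so n = 5; the polynomial solution is P_5(x).
With y = sum_k a_k x^k, matching x^k gives (k+2)(k+1) a_{k+2} = [k(k+1) - n(n+1)] a_k = (k - 5)(k + 6) a_k. The right side vanishes at k = 5, so the series with the parity of 5 terminates at degree 5.
Standard normalization (P_n(1) = 1): leading coefficient (2n)!/(2^n (n!)^2) = 3628800/(32*14400) = 63/8, so a_5 = 63/8. Work downward with a_k = (k+1)(k+2) a_{k+2} / ((k - 5)(k + 6)):
  a_3 = (4)(5)(63/8) / ((3 - 5)(3 + 6)) = (315/2)/(-18) = -35/4
  a_1 = (2)(3)(-35/4) / ((1 - 5)(1 + 6)) = (-105/2)/(-28) = 15/8
Hence P_5(x) = 63 x^5/8 - 35 x^3/4 + 15 x/8.

P_5(x); series = 63 x^5/8 - 35 x^3/4 + 15 x/8


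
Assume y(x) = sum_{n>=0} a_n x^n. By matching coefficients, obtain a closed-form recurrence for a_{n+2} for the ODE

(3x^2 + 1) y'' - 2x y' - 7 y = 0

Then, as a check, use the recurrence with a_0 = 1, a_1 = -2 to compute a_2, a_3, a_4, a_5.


Substitute y = sum_n a_n x^n.
(1 + 3 x^2) y'' contributes (n+2)(n+1) a_{n+2} + 3 n(n-1) a_n at x^n.
-2 x y'(x) contributes -2 n a_n at x^n.
-7 y(x) contributes -7 a_n at x^n.
Matching x^n: (n+2)(n+1) a_{n+2} + (3 n(n-1) - 2 n - 7) a_n = 0.
Thus a_{n+2} = (-3 n(n-1) + 2 n + 7) / ((n+1)(n+2)) * a_n.

Check with a_0 = 1, a_1 = -2 (apply the recurrence for n = 0, 1, 2, 3): a_0 = 1, a_1 = -2, a_2 = 7/2, a_3 = -3, a_4 = 35/24, a_5 = 3/4.

a_(n+2) = (-3 n(n-1) + 2 n + 7) / ((n+1)(n+2)) * a_n; check: a_0 = 1, a_1 = -2, a_2 = 7/2, a_3 = -3, a_4 = 35/24, a_5 = 3/4


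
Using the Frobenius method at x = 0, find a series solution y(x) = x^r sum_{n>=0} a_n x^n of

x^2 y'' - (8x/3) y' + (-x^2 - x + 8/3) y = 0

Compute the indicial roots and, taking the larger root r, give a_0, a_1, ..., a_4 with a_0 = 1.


Write in Frobenius form y'' + (p(x)/x) y' + (q(x)/x^2) y = 0:
  p(x) = -8/3,  q(x) = -x^2 - x + 8/3.
Indicial equation: r(r-1) + (-8/3) r + (8/3) = 0 -> roots r_1 = 8/3, r_2 = 1.
Take r = r_1 = 8/3. Let y(x) = x^r sum_{n>=0} a_n x^n with a_0 = 1.
Substitute y = x^r sum a_n x^n and match x^{r+n}. The recurrence is
  D(n) a_n - 1 a_{n-1} - 1 a_{n-2} = 0,  where D(n) = (r+n)(r+n-1) + (-8/3)(r+n) + (8/3).
  a_n = [1 a_{n-1} + 1 a_{n-2}] / D(n).
Since the indicial polynomial factors as (r - r_1)(r - r_2), D(n) = (r_1 + n - r_1)(r_1 + n - r_2) = n(n + 5/3).
Evaluating step by step (a_0 = 1):
  n = 1: D(1) = 1(1 + 5/3) = 8/3; numerator = 1(1) = 1; a_1 = (1)/(8/3) = 3/8
  n = 2: D(2) = 2(2 + 5/3) = 22/3; numerator = 1(3/8) + 1(1) = 11/8; a_2 = (11/8)/(22/3) = 3/16
  n = 3: D(3) = 3(3 + 5/3) = 14; numerator = 1(3/16) + 1(3/8) = 9/16; a_3 = (9/16)/(14) = 9/224
  n = 4: D(4) = 4(4 + 5/3) = 68/3; numerator = 1(9/224) + 1(3/16) = 51/224; a_4 = (51/224)/(68/3) = 9/896

r = 8/3; a_0 = 1; a_1 = 3/8; a_2 = 3/16; a_3 = 9/224; a_4 = 9/896


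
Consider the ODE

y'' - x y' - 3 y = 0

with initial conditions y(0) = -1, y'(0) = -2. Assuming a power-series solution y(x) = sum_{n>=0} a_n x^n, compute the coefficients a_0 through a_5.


Ansatz: y(x) = sum_{n>=0} a_n x^n, so y'(x) = sum_{n>=1} n a_n x^(n-1) and y''(x) = sum_{n>=2} n(n-1) a_n x^(n-2).
Substitute into P(x) y'' + Q(x) y' + R(x) y = 0 with P(x) = 1, Q(x) = -x, R(x) = -3, and match powers of x.
Initial conditions: a_0 = -1, a_1 = -2.
Setting the coefficient of each power of x to zero and solving order by order (substituting the coefficients already found):
  x^0: 2 a_2 - 3 a_0 = 0  ->  2 a_2 = 3 a_0 = -3  ->  a_2 = -3/2
  x^1: 6 a_3 - 4 a_1 = 0  ->  6 a_3 = 4 a_1 = -8  ->  a_3 = -4/3
  x^2: 12 a_4 - 5 a_2 = 0  ->  12 a_4 = 5 a_2 = -15/2  ->  a_4 = -5/8
  x^3: 20 a_5 - 6 a_3 = 0  ->  20 a_5 = 6 a_3 = -8  ->  a_5 = -2/5
Truncated series: y(x) = -1 - 2 x - (3/2) x^2 - (4/3) x^3 - (5/8) x^4 - (2/5) x^5 + O(x^6).

a_0 = -1; a_1 = -2; a_2 = -3/2; a_3 = -4/3; a_4 = -5/8; a_5 = -2/5


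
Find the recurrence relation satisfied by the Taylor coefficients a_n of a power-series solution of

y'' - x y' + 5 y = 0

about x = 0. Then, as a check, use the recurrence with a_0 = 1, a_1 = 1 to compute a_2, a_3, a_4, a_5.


Substitute y = sum_n a_n x^n.
y''(x) has coefficient (n+2)(n+1) a_{n+2} at x^n;
-x y'(x) has coefficient -n a_n at x^n (shift);
5 y(x) has coefficient 5 a_n at x^n.
Matching x^n: (n+2)(n+1) a_{n+2} + (-n + 5) a_n = 0.
Thus a_{n+2} = (n - 5) / ((n+1)(n+2)) * a_n.

Check with a_0 = 1, a_1 = 1 (apply the recurrence for n = 0, 1, 2, 3): a_0 = 1, a_1 = 1, a_2 = -5/2, a_3 = -2/3, a_4 = 5/8, a_5 = 1/15.

a_(n+2) = (n - 5) / ((n+1)(n+2)) * a_n; check: a_0 = 1, a_1 = 1, a_2 = -5/2, a_3 = -2/3, a_4 = 5/8, a_5 = 1/15


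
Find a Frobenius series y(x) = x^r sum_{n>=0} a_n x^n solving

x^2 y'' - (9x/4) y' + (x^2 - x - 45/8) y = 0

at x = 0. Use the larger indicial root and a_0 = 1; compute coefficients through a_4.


Write in Frobenius form y'' + (p(x)/x) y' + (q(x)/x^2) y = 0:
  p(x) = -9/4,  q(x) = x^2 - x - 45/8.
Indicial equation: r(r-1) + (-9/4) r + (-45/8) = 0 -> roots r_1 = 9/2, r_2 = -5/4.
Take r = r_1 = 9/2. Let y(x) = x^r sum_{n>=0} a_n x^n with a_0 = 1.
Substitute y = x^r sum a_n x^n and match x^{r+n}. The recurrence is
  D(n) a_n - 1 a_{n-1} + 1 a_{n-2} = 0,  where D(n) = (r+n)(r+n-1) + (-9/4)(r+n) + (-45/8).
  a_n = [1 a_{n-1} - 1 a_{n-2}] / D(n).
Since the indicial polynomial factors as (r - r_1)(r - r_2), D(n) = (r_1 + n - r_1)(r_1 + n - r_2) = n(n + 23/4).
Evaluating step by step (a_0 = 1):
  n = 1: D(1) = 1(1 + 23/4) = 27/4; numerator = 1(1) = 1; a_1 = (1)/(27/4) = 4/27
  n = 2: D(2) = 2(2 + 23/4) = 31/2; numerator = 1(4/27) - 1(1) = -23/27; a_2 = (-23/27)/(31/2) = -46/837
  n = 3: D(3) = 3(3 + 23/4) = 105/4; numerator = 1(-46/837) - 1(4/27) = -170/837; a_3 = (-170/837)/(105/4) = -136/17577
  n = 4: D(4) = 4(4 + 23/4) = 39; numerator = 1(-136/17577) - 1(-46/837) = 830/17577; a_4 = (830/17577)/(39) = 830/685503

r = 9/2; a_0 = 1; a_1 = 4/27; a_2 = -46/837; a_3 = -136/17577; a_4 = 830/685503


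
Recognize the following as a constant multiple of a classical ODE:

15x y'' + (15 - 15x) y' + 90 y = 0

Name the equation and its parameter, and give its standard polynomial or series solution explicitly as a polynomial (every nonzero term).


All three coefficients share the factor 15; dividing through by 15 gives  x y'' + (1 - x) y' + 6 y = 0.
This matches the Laguerre equation x y'' + (1 - x) y' + n y = 0 with n = 6; the polynomial solution is L_6(x).
With y = sum_k a_k x^k, matching x^k gives (k+1)k a_{k+1} + (k+1) a_{k+1} - k a_k + n a_k = 0, i.e. (k+1)^2 a_{k+1} = (k - n) a_k = (k - 6) a_k. The right side vanishes at k = 6, so the series terminates at degree 6.
Standard normalization L_n(0) = 1 gives a_0 = 1. Work upward with a_{k+1} = (k - 6) a_k / (k+1)^2:
  a_1 = (0 - 6)(1) / 1^2 = -6/1 = -6
  a_2 = (1 - 6)(-6) / 2^2 = 30/4 = 15/2
  a_3 = (2 - 6)(15/2) / 3^2 = -30/9 = -10/3
  a_4 = (3 - 6)(-10/3) / 4^2 = 10/16 = 5/8
  a_5 = (4 - 6)(5/8) / 5^2 = (-5/4)/25 = -1/20
  a_6 = (5 - 6)(-1/20) / 6^2 = (1/20)/36 = 1/720
Hence L_6(x) = x^6/720 - x^5/20 + 5 x^4/8 - 10 x^3/3 + 15 x^2/2 - 6 x + 1.

L_6(x); series = x^6/720 - x^5/20 + 5 x^4/8 - 10 x^3/3 + 15 x^2/2 - 6 x + 1


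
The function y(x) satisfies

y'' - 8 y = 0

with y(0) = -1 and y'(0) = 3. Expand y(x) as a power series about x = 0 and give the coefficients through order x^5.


Ansatz: y(x) = sum_{n>=0} a_n x^n, so y'(x) = sum_{n>=1} n a_n x^(n-1) and y''(x) = sum_{n>=2} n(n-1) a_n x^(n-2).
Substitute into P(x) y'' + Q(x) y' + R(x) y = 0 with P(x) = 1, Q(x) = 0, R(x) = -8, and match powers of x.
Initial conditions: a_0 = -1, a_1 = 3.
Setting the coefficient of each power of x to zero and solving order by order (substituting the coefficients already found):
  x^0: 2 a_2 - 8 a_0 = 0  ->  2 a_2 = 8 a_0 = -8  ->  a_2 = -4
  x^1: 6 a_3 - 8 a_1 = 0  ->  6 a_3 = 8 a_1 = 24  ->  a_3 = 4
  x^2: 12 a_4 - 8 a_2 = 0  ->  12 a_4 = 8 a_2 = -32  ->  a_4 = -8/3
  x^3: 20 a_5 - 8 a_3 = 0  ->  20 a_5 = 8 a_3 = 32  ->  a_5 = 8/5
Truncated series: y(x) = -1 + 3 x - 4 x^2 + 4 x^3 - (8/3) x^4 + (8/5) x^5 + O(x^6).

a_0 = -1; a_1 = 3; a_2 = -4; a_3 = 4; a_4 = -8/3; a_5 = 8/5


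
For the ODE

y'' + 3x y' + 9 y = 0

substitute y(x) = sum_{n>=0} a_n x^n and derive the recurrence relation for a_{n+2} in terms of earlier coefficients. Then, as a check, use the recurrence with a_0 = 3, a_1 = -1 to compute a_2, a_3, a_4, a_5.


Substitute y = sum_n a_n x^n.
y''(x) has coefficient (n+2)(n+1) a_{n+2} at x^n;
3 x y'(x) has coefficient 3 n a_n at x^n (shift);
9 y(x) has coefficient 9 a_n at x^n.
Matching x^n: (n+2)(n+1) a_{n+2} + (3n + 9) a_n = 0.
Thus a_{n+2} = (-3n - 9) / ((n+1)(n+2)) * a_n.

Check with a_0 = 3, a_1 = -1 (apply the recurrence for n = 0, 1, 2, 3): a_0 = 3, a_1 = -1, a_2 = -27/2, a_3 = 2, a_4 = 135/8, a_5 = -9/5.

a_(n+2) = (-3n - 9) / ((n+1)(n+2)) * a_n; check: a_0 = 3, a_1 = -1, a_2 = -27/2, a_3 = 2, a_4 = 135/8, a_5 = -9/5


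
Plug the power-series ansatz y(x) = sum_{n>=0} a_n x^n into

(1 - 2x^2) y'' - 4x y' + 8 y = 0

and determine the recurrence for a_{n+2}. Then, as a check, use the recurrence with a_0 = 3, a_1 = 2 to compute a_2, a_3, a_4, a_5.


Substitute y = sum_n a_n x^n.
(1 - 2 x^2) y'' contributes (n+2)(n+1) a_{n+2} - 2 n(n-1) a_n at x^n.
-4 x y'(x) contributes -4 n a_n at x^n.
8 y(x) contributes 8 a_n at x^n.
Matching x^n: (n+2)(n+1) a_{n+2} + (-2 n(n-1) - 4 n + 8) a_n = 0.
Thus a_{n+2} = (2 n(n-1) + 4 n - 8) / ((n+1)(n+2)) * a_n.

Check with a_0 = 3, a_1 = 2 (apply the recurrence for n = 0, 1, 2, 3): a_0 = 3, a_1 = 2, a_2 = -12, a_3 = -4/3, a_4 = -4, a_5 = -16/15.

a_(n+2) = (2 n(n-1) + 4 n - 8) / ((n+1)(n+2)) * a_n; check: a_0 = 3, a_1 = 2, a_2 = -12, a_3 = -4/3, a_4 = -4, a_5 = -16/15


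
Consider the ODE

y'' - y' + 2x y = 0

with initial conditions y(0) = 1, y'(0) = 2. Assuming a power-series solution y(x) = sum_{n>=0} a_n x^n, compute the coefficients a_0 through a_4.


Ansatz: y(x) = sum_{n>=0} a_n x^n, so y'(x) = sum_{n>=1} n a_n x^(n-1) and y''(x) = sum_{n>=2} n(n-1) a_n x^(n-2).
Substitute into P(x) y'' + Q(x) y' + R(x) y = 0 with P(x) = 1, Q(x) = -1, R(x) = 2x, and match powers of x.
Initial conditions: a_0 = 1, a_1 = 2.
Setting the coefficient of each power of x to zero and solving order by order (substituting the coefficients already found):
  x^0: 2 a_2 - a_1 = 0  ->  2 a_2 = a_1 = 2  ->  a_2 = 1
  x^1: 6 a_3 - 2 a_2 + 2 a_0 = 0  ->  6 a_3 = 2 a_2 - 2 a_0 = 0  ->  a_3 = 0
  x^2: 12 a_4 - 3 a_3 + 2 a_1 = 0  ->  12 a_4 = 3 a_3 - 2 a_1 = -4  ->  a_4 = -1/3
Truncated series: y(x) = 1 + 2 x + x^2 - (1/3) x^4 + O(x^5).

a_0 = 1; a_1 = 2; a_2 = 1; a_3 = 0; a_4 = -1/3


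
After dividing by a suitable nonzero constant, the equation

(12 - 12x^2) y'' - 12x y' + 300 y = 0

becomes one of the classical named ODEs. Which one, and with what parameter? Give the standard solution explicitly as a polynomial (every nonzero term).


All three coefficients share the factor 12; dividing through by 12 gives  (1 - x^2) y'' - x y' + 25 y = 0.
This matches the Chebyshev equation (1 - x^2) y'' - x y' + n^2 y = 0 (note the -x y' term, not -2x y') with n^2 = 25, so n = 5; the polynomial solution is T_5(x).
With y = sum_k a_k x^k, matching x^k gives (k+2)(k+1) a_{k+2} = (k^2 - n^2) a_k = (k - 5)(k + 5) a_k. The right side vanishes at k = 5, so the series with the parity of 5 terminates at degree 5.
Standard normalization: leading coefficient of T_n is 2^(n-1), so a_5 = 2^4 = 16. Work downward with a_k = (k+1)(k+2) a_{k+2} / ((k - 5)(k + 5)):
  a_3 = (4)(5)(16) / ((3 - 5)(3 + 5)) = 320/(-16) = -20
  a_1 = (2)(3)(-20) / ((1 - 5)(1 + 5)) = -120/(-24) = 5
Hence T_5(x) = 16 x^5 - 20 x^3 + 5 x.

T_5(x); series = 16 x^5 - 20 x^3 + 5 x


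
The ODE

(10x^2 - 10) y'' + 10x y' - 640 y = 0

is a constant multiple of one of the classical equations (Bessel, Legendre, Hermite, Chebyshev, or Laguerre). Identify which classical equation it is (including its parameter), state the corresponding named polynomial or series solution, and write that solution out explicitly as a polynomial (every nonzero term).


All three coefficients share the factor -10; dividing through by -10 gives  (1 - x^2) y'' - x y' + 64 y = 0.
This matches the Chebyshev equation (1 - x^2) y'' - x y' + n^2 y = 0 (note the -x y' term, not -2x y') with n^2 = 64, so n = 8; the polynomial solution is T_8(x).
With y = sum_k a_k x^k, matching x^k gives (k+2)(k+1) a_{k+2} = (k^2 - n^2) a_k = (k - 8)(k + 8) a_k. The right side vanishes at k = 8, so the series with the parity of 8 terminates at degree 8.
Standard normalization: leading coefficient of T_n is 2^(n-1), so a_8 = 2^7 = 128. Work downward with a_k = (k+1)(k+2) a_{k+2} / ((k - 8)(k + 8)):
  a_6 = (7)(8)(128) / ((6 - 8)(6 + 8)) = 7168/(-28) = -256
  a_4 = (5)(6)(-256) / ((4 - 8)(4 + 8)) = -7680/(-48) = 160
  a_2 = (3)(4)(160) / ((2 - 8)(2 + 8)) = 1920/(-60) = -32
  a_0 = (1)(2)(-32) / ((0 - 8)(0 + 8)) = -64/(-64) = 1
Hence T_8(x) = 128 x^8 - 256 x^6 + 160 x^4 - 32 x^2 + 1.

T_8(x); series = 128 x^8 - 256 x^6 + 160 x^4 - 32 x^2 + 1


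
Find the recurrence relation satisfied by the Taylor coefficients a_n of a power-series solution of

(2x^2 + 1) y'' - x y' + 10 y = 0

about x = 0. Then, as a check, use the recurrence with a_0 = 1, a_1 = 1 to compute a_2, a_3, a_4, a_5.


Substitute y = sum_n a_n x^n.
(1 + 2 x^2) y'' contributes (n+2)(n+1) a_{n+2} + 2 n(n-1) a_n at x^n.
-x y'(x) contributes -n a_n at x^n.
10 y(x) contributes 10 a_n at x^n.
Matching x^n: (n+2)(n+1) a_{n+2} + (2 n(n-1) - n + 10) a_n = 0.
Thus a_{n+2} = (-2 n(n-1) + n - 10) / ((n+1)(n+2)) * a_n.

Check with a_0 = 1, a_1 = 1 (apply the recurrence for n = 0, 1, 2, 3): a_0 = 1, a_1 = 1, a_2 = -5, a_3 = -3/2, a_4 = 5, a_5 = 57/40.

a_(n+2) = (-2 n(n-1) + n - 10) / ((n+1)(n+2)) * a_n; check: a_0 = 1, a_1 = 1, a_2 = -5, a_3 = -3/2, a_4 = 5, a_5 = 57/40


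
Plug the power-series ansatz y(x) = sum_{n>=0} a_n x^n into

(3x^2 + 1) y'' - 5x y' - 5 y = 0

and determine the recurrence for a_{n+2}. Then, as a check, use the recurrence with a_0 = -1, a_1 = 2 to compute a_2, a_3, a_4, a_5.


Substitute y = sum_n a_n x^n.
(1 + 3 x^2) y'' contributes (n+2)(n+1) a_{n+2} + 3 n(n-1) a_n at x^n.
-5 x y'(x) contributes -5 n a_n at x^n.
-5 y(x) contributes -5 a_n at x^n.
Matching x^n: (n+2)(n+1) a_{n+2} + (3 n(n-1) - 5 n - 5) a_n = 0.
Thus a_{n+2} = (-3 n(n-1) + 5 n + 5) / ((n+1)(n+2)) * a_n.

Check with a_0 = -1, a_1 = 2 (apply the recurrence for n = 0, 1, 2, 3): a_0 = -1, a_1 = 2, a_2 = -5/2, a_3 = 10/3, a_4 = -15/8, a_5 = 1/3.

a_(n+2) = (-3 n(n-1) + 5 n + 5) / ((n+1)(n+2)) * a_n; check: a_0 = -1, a_1 = 2, a_2 = -5/2, a_3 = 10/3, a_4 = -15/8, a_5 = 1/3


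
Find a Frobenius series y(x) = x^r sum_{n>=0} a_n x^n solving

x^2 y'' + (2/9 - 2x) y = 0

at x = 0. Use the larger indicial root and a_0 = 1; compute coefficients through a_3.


Write in Frobenius form y'' + (p(x)/x) y' + (q(x)/x^2) y = 0:
  p(x) = 0,  q(x) = 2/9 - 2x.
Indicial equation: r(r-1) + (0) r + (2/9) = 0 -> roots r_1 = 2/3, r_2 = 1/3.
Take r = r_1 = 2/3. Let y(x) = x^r sum_{n>=0} a_n x^n with a_0 = 1.
Substitute y = x^r sum a_n x^n and match x^{r+n}. The recurrence is
  D(n) a_n - 2 a_{n-1} = 0,  where D(n) = (r+n)(r+n-1) + (0)(r+n) + (2/9).
  a_n = 2 / D(n) * a_{n-1}.
Since the indicial polynomial factors as (r - r_1)(r - r_2), D(n) = (r_1 + n - r_1)(r_1 + n - r_2) = n(n + 1/3).
Evaluating step by step (a_0 = 1):
  n = 1: D(1) = 1(1 + 1/3) = 4/3; numerator = 2(1) = 2; a_1 = (2)/(4/3) = 3/2
  n = 2: D(2) = 2(2 + 1/3) = 14/3; numerator = 2(3/2) = 3; a_2 = (3)/(14/3) = 9/14
  n = 3: D(3) = 3(3 + 1/3) = 10; numerator = 2(9/14) = 9/7; a_3 = (9/7)/(10) = 9/70

r = 2/3; a_0 = 1; a_1 = 3/2; a_2 = 9/14; a_3 = 9/70


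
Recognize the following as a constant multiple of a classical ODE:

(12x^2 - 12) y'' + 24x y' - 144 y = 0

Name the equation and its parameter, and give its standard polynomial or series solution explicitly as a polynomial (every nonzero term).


All three coefficients share the factor -12; dividing through by -12 gives  (1 - x^2) y'' - 2x y' + 12 y = 0.
This matches the Legendre equation (1 - x^2) y'' - 2x y' + n(n+1) y = 0 (note the -2x y' term) with n(n+1) = 12, so n = 3; the polynomial solution is P_3(x).
With y = sum_k a_k x^k, matching x^k gives (k+2)(k+1) a_{k+2} = [k(k+1) - n(n+1)] a_k = (k - 3)(k + 4) a_k. The right side vanishes at k = 3, so the series with the parity of 3 terminates at degree 3.
Standard normalization (P_n(1) = 1): leading coefficient (2n)!/(2^n (n!)^2) = 720/(8*36) = 5/2, so a_3 = 5/2. Work downward with a_k = (k+1)(k+2) a_{k+2} / ((k - 3)(k + 4)):
  a_1 = (2)(3)(5/2) / ((1 - 3)(1 + 4)) = 15/(-10) = -3/2
Hence P_3(x) = 5 x^3/2 - 3 x/2.

P_3(x); series = 5 x^3/2 - 3 x/2


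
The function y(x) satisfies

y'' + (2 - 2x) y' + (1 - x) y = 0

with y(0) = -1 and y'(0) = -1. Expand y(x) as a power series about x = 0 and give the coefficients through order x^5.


Ansatz: y(x) = sum_{n>=0} a_n x^n, so y'(x) = sum_{n>=1} n a_n x^(n-1) and y''(x) = sum_{n>=2} n(n-1) a_n x^(n-2).
Substitute into P(x) y'' + Q(x) y' + R(x) y = 0 with P(x) = 1, Q(x) = 2 - 2x, R(x) = 1 - x, and match powers of x.
Initial conditions: a_0 = -1, a_1 = -1.
Setting the coefficient of each power of x to zero and solving order by order (substituting the coefficients already found):
  x^0: 2 a_2 + 2 a_1 + a_0 = 0  ->  2 a_2 = -2 a_1 - a_0 = 3  ->  a_2 = 3/2
  x^1: 6 a_3 + 4 a_2 - a_1 - a_0 = 0  ->  6 a_3 = -4 a_2 + a_1 + a_0 = -8  ->  a_3 = -4/3
  x^2: 12 a_4 + 6 a_3 - 3 a_2 - a_1 = 0  ->  12 a_4 = -6 a_3 + 3 a_2 + a_1 = 23/2  ->  a_4 = 23/24
  x^3: 20 a_5 + 8 a_4 - 5 a_3 - a_2 = 0  ->  20 a_5 = -8 a_4 + 5 a_3 + a_2 = -77/6  ->  a_5 = -77/120
Truncated series: y(x) = -1 - x + (3/2) x^2 - (4/3) x^3 + (23/24) x^4 - (77/120) x^5 + O(x^6).

a_0 = -1; a_1 = -1; a_2 = 3/2; a_3 = -4/3; a_4 = 23/24; a_5 = -77/120


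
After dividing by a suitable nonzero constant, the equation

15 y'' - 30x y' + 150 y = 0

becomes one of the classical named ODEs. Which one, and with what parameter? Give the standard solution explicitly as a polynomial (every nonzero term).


All three coefficients share the factor 15; dividing through by 15 gives  y'' - 2x y' + 10 y = 0.
This matches the Hermite equation y'' - 2x y' + 2n y = 0 with 2n = 10, so n = 5; the polynomial solution is H_5(x).
With y = sum_k a_k x^k, matching x^k gives (k+2)(k+1) a_{k+2} = 2(k - n) a_k = 2(k - 5) a_k. The right side vanishes at k = 5, so the series with the parity of 5 terminates at degree 5.
Standard normalization: leading coefficient of H_n is 2^n, so a_5 = 2^5 = 32. Work downward with a_k = (k+1)(k+2) a_{k+2} / (2(k - n)):
  a_3 = (4)(5)(32) / (2(3 - 5)) = 640/(-4) = -160
  a_1 = (2)(3)(-160) / (2(1 - 5)) = -960/(-8) = 120
Hence H_5(x) = 32 x^5 - 160 x^3 + 120 x.

H_5(x); series = 32 x^5 - 160 x^3 + 120 x


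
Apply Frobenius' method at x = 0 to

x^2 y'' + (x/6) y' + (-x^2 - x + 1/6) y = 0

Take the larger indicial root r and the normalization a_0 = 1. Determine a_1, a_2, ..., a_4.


Write in Frobenius form y'' + (p(x)/x) y' + (q(x)/x^2) y = 0:
  p(x) = 1/6,  q(x) = -x^2 - x + 1/6.
Indicial equation: r(r-1) + (1/6) r + (1/6) = 0 -> roots r_1 = 1/2, r_2 = 1/3.
Take r = r_1 = 1/2. Let y(x) = x^r sum_{n>=0} a_n x^n with a_0 = 1.
Substitute y = x^r sum a_n x^n and match x^{r+n}. The recurrence is
  D(n) a_n - 1 a_{n-1} - 1 a_{n-2} = 0,  where D(n) = (r+n)(r+n-1) + (1/6)(r+n) + (1/6).
  a_n = [1 a_{n-1} + 1 a_{n-2}] / D(n).
Since the indicial polynomial factors as (r - r_1)(r - r_2), D(n) = (r_1 + n - r_1)(r_1 + n - r_2) = n(n + 1/6).
Evaluating step by step (a_0 = 1):
  n = 1: D(1) = 1(1 + 1/6) = 7/6; numerator = 1(1) = 1; a_1 = (1)/(7/6) = 6/7
  n = 2: D(2) = 2(2 + 1/6) = 13/3; numerator = 1(6/7) + 1(1) = 13/7; a_2 = (13/7)/(13/3) = 3/7
  n = 3: D(3) = 3(3 + 1/6) = 19/2; numerator = 1(3/7) + 1(6/7) = 9/7; a_3 = (9/7)/(19/2) = 18/133
  n = 4: D(4) = 4(4 + 1/6) = 50/3; numerator = 1(18/133) + 1(3/7) = 75/133; a_4 = (75/133)/(50/3) = 9/266

r = 1/2; a_0 = 1; a_1 = 6/7; a_2 = 3/7; a_3 = 18/133; a_4 = 9/266


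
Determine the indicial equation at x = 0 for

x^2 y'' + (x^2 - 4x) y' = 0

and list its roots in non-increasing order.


Divide by x^2 to reach normal form y'' + P_1(x) y' + P_2(x) y = 0 with P_1(x) = 1 - 4/x and P_2(x) = 0.
x = 0 is a singular point because the y'-coefficient 1 - 4/x has a pole at x = 0.
It is a regular singular point because x P_1(x) = p(x) = x - 4 and x^2 P_2(x) = q(x) = 0 are polynomials, hence analytic at x = 0.
p(0) = -4,  q(0) = 0.
Indicial equation: r(r-1) + p(0) r + q(0) = 0, i.e. r^2 + (p(0) - 1) r + q(0) = 0, i.e. r^2 - 5 r = 0.
Discriminant: (-5)^2 - 4(0) = 25, so r = (5 ± 5)/2.
Solving: r_1 = 5, r_2 = 0.

indicial: r^2 - 5 r = 0; roots r_1 = 5, r_2 = 0


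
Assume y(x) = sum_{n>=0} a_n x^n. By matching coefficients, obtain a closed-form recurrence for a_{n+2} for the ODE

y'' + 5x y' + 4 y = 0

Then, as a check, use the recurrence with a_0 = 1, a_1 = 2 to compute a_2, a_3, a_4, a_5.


Substitute y = sum_n a_n x^n.
y''(x) has coefficient (n+2)(n+1) a_{n+2} at x^n;
5 x y'(x) has coefficient 5 n a_n at x^n (shift);
4 y(x) has coefficient 4 a_n at x^n.
Matching x^n: (n+2)(n+1) a_{n+2} + (5n + 4) a_n = 0.
Thus a_{n+2} = (-5n - 4) / ((n+1)(n+2)) * a_n.

Check with a_0 = 1, a_1 = 2 (apply the recurrence for n = 0, 1, 2, 3): a_0 = 1, a_1 = 2, a_2 = -2, a_3 = -3, a_4 = 7/3, a_5 = 57/20.

a_(n+2) = (-5n - 4) / ((n+1)(n+2)) * a_n; check: a_0 = 1, a_1 = 2, a_2 = -2, a_3 = -3, a_4 = 7/3, a_5 = 57/20


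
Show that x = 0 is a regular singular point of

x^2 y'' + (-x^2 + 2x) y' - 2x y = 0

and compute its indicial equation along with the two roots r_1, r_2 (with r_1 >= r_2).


Divide by x^2 to reach normal form y'' + P_1(x) y' + P_2(x) y = 0 with P_1(x) = -1 + 2/x and P_2(x) = -2/x.
x = 0 is a singular point because the y'-coefficient -1 + 2/x has a pole at x = 0 and the y-coefficient -2/x has a pole at x = 0.
It is a regular singular point because x P_1(x) = p(x) = 2 - x and x^2 P_2(x) = q(x) = -2x are polynomials, hence analytic at x = 0.
p(0) = 2,  q(0) = 0.
Indicial equation: r(r-1) + p(0) r + q(0) = 0, i.e. r^2 + (p(0) - 1) r + q(0) = 0, i.e. r^2 + 1 r = 0.
Discriminant: (1)^2 - 4(0) = 1, so r = (-1 ± 1)/2.
Solving: r_1 = 0, r_2 = -1.

indicial: r^2 + 1 r = 0; roots r_1 = 0, r_2 = -1


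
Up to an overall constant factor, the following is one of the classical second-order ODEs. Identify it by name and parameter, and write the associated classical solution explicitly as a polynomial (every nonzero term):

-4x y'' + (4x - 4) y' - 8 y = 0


All three coefficients share the factor -4; dividing through by -4 gives  x y'' + (1 - x) y' + 2 y = 0.
This matches the Laguerre equation x y'' + (1 - x) y' + n y = 0 with n = 2; the polynomial solution is L_2(x).
With y = sum_k a_k x^k, matching x^k gives (k+1)k a_{k+1} + (k+1) a_{k+1} - k a_k + n a_k = 0, i.e. (k+1)^2 a_{k+1} = (k - n) a_k = (k - 2) a_k. The right side vanishes at k = 2, so the series terminates at degree 2.
Standard normalization L_n(0) = 1 gives a_0 = 1. Work upward with a_{k+1} = (k - 2) a_k / (k+1)^2:
  a_1 = (0 - 2)(1) / 1^2 = -2/1 = -2
  a_2 = (1 - 2)(-2) / 2^2 = 2/4 = 1/2
Hence L_2(x) = x^2/2 - 2 x + 1.

L_2(x); series = x^2/2 - 2 x + 1


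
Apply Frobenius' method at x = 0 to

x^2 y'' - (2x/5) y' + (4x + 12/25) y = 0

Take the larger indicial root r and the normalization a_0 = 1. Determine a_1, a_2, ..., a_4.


Write in Frobenius form y'' + (p(x)/x) y' + (q(x)/x^2) y = 0:
  p(x) = -2/5,  q(x) = 4x + 12/25.
Indicial equation: r(r-1) + (-2/5) r + (12/25) = 0 -> roots r_1 = 4/5, r_2 = 3/5.
Take r = r_1 = 4/5. Let y(x) = x^r sum_{n>=0} a_n x^n with a_0 = 1.
Substitute y = x^r sum a_n x^n and match x^{r+n}. The recurrence is
  D(n) a_n + 4 a_{n-1} = 0,  where D(n) = (r+n)(r+n-1) + (-2/5)(r+n) + (12/25).
  a_n = -4 / D(n) * a_{n-1}.
Since the indicial polynomial factors as (r - r_1)(r - r_2), D(n) = (r_1 + n - r_1)(r_1 + n - r_2) = n(n + 1/5).
Evaluating step by step (a_0 = 1):
  n = 1: D(1) = 1(1 + 1/5) = 6/5; numerator = -4(1) = -4; a_1 = (-4)/(6/5) = -10/3
  n = 2: D(2) = 2(2 + 1/5) = 22/5; numerator = -4(-10/3) = 40/3; a_2 = (40/3)/(22/5) = 100/33
  n = 3: D(3) = 3(3 + 1/5) = 48/5; numerator = -4(100/33) = -400/33; a_3 = (-400/33)/(48/5) = -125/99
  n = 4: D(4) = 4(4 + 1/5) = 84/5; numerator = -4(-125/99) = 500/99; a_4 = (500/99)/(84/5) = 625/2079

r = 4/5; a_0 = 1; a_1 = -10/3; a_2 = 100/33; a_3 = -125/99; a_4 = 625/2079


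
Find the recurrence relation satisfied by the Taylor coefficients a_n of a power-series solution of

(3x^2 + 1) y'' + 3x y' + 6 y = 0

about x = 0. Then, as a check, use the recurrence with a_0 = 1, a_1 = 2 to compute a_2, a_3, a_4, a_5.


Substitute y = sum_n a_n x^n.
(1 + 3 x^2) y'' contributes (n+2)(n+1) a_{n+2} + 3 n(n-1) a_n at x^n.
3 x y'(x) contributes 3 n a_n at x^n.
6 y(x) contributes 6 a_n at x^n.
Matching x^n: (n+2)(n+1) a_{n+2} + (3 n(n-1) + 3 n + 6) a_n = 0.
Thus a_{n+2} = (-3 n(n-1) - 3 n - 6) / ((n+1)(n+2)) * a_n.

Check with a_0 = 1, a_1 = 2 (apply the recurrence for n = 0, 1, 2, 3): a_0 = 1, a_1 = 2, a_2 = -3, a_3 = -3, a_4 = 9/2, a_5 = 99/20.

a_(n+2) = (-3 n(n-1) - 3 n - 6) / ((n+1)(n+2)) * a_n; check: a_0 = 1, a_1 = 2, a_2 = -3, a_3 = -3, a_4 = 9/2, a_5 = 99/20


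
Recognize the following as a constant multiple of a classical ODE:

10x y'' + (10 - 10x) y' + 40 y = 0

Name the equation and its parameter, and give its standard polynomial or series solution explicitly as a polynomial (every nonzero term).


All three coefficients share the factor 10; dividing through by 10 gives  x y'' + (1 - x) y' + 4 y = 0.
This matches the Laguerre equation x y'' + (1 - x) y' + n y = 0 with n = 4; the polynomial solution is L_4(x).
With y = sum_k a_k x^k, matching x^k gives (k+1)k a_{k+1} + (k+1) a_{k+1} - k a_k + n a_k = 0, i.e. (k+1)^2 a_{k+1} = (k - n) a_k = (k - 4) a_k. The right side vanishes at k = 4, so the series terminates at degree 4.
Standard normalization L_n(0) = 1 gives a_0 = 1. Work upward with a_{k+1} = (k - 4) a_k / (k+1)^2:
  a_1 = (0 - 4)(1) / 1^2 = -4/1 = -4
  a_2 = (1 - 4)(-4) / 2^2 = 12/4 = 3
  a_3 = (2 - 4)(3) / 3^2 = -6/9 = -2/3
  a_4 = (3 - 4)(-2/3) / 4^2 = (2/3)/16 = 1/24
Hence L_4(x) = x^4/24 - 2 x^3/3 + 3 x^2 - 4 x + 1.

L_4(x); series = x^4/24 - 2 x^3/3 + 3 x^2 - 4 x + 1


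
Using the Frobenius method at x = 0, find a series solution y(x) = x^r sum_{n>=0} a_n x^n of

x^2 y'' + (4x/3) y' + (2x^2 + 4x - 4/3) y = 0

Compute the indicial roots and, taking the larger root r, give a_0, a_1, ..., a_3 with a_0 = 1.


Write in Frobenius form y'' + (p(x)/x) y' + (q(x)/x^2) y = 0:
  p(x) = 4/3,  q(x) = 2x^2 + 4x - 4/3.
Indicial equation: r(r-1) + (4/3) r + (-4/3) = 0 -> roots r_1 = 1, r_2 = -4/3.
Take r = r_1 = 1. Let y(x) = x^r sum_{n>=0} a_n x^n with a_0 = 1.
Substitute y = x^r sum a_n x^n and match x^{r+n}. The recurrence is
  D(n) a_n + 4 a_{n-1} + 2 a_{n-2} = 0,  where D(n) = (r+n)(r+n-1) + (4/3)(r+n) + (-4/3).
  a_n = [-4 a_{n-1} - 2 a_{n-2}] / D(n).
Since the indicial polynomial factors as (r - r_1)(r - r_2), D(n) = (r_1 + n - r_1)(r_1 + n - r_2) = n(n + 7/3).
Evaluating step by step (a_0 = 1):
  n = 1: D(1) = 1(1 + 7/3) = 10/3; numerator = -4(1) = -4; a_1 = (-4)/(10/3) = -6/5
  n = 2: D(2) = 2(2 + 7/3) = 26/3; numerator = -4(-6/5) - 2(1) = 14/5; a_2 = (14/5)/(26/3) = 21/65
  n = 3: D(3) = 3(3 + 7/3) = 16; numerator = -4(21/65) - 2(-6/5) = 72/65; a_3 = (72/65)/(16) = 9/130

r = 1; a_0 = 1; a_1 = -6/5; a_2 = 21/65; a_3 = 9/130
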